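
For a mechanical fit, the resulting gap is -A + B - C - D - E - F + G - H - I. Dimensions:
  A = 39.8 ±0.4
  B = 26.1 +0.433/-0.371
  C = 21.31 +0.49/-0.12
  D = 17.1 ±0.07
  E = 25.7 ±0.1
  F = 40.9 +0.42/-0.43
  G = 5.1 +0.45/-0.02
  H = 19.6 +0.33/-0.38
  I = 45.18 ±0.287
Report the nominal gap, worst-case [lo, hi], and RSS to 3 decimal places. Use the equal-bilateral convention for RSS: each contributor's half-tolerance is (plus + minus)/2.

Stack each dimension's contribution:
  -A: nom -39.800 → Σnom=-39.800; wc +0.400/-0.400 → slack +0.400/-0.400; half-tol=0.400, Σhalf²=0.160000
  +B: nom +26.100 → Σnom=-13.700; wc +0.433/-0.371 → slack +0.833/-0.771; half-tol=0.402, Σhalf²=0.321604
  -C: nom -21.310 → Σnom=-35.010; wc +0.120/-0.490 → slack +0.953/-1.261; half-tol=0.305, Σhalf²=0.414629
  -D: nom -17.100 → Σnom=-52.110; wc +0.070/-0.070 → slack +1.023/-1.331; half-tol=0.070, Σhalf²=0.419529
  -E: nom -25.700 → Σnom=-77.810; wc +0.100/-0.100 → slack +1.123/-1.431; half-tol=0.100, Σhalf²=0.429529
  -F: nom -40.900 → Σnom=-118.710; wc +0.430/-0.420 → slack +1.553/-1.851; half-tol=0.425, Σhalf²=0.610154
  +G: nom +5.100 → Σnom=-113.610; wc +0.450/-0.020 → slack +2.003/-1.871; half-tol=0.235, Σhalf²=0.665379
  -H: nom -19.600 → Σnom=-133.210; wc +0.380/-0.330 → slack +2.383/-2.201; half-tol=0.355, Σhalf²=0.791404
  -I: nom -45.180 → Σnom=-178.390; wc +0.287/-0.287 → slack +2.670/-2.488; half-tol=0.287, Σhalf²=0.873773
Nominal = -178.390. Worst-case = [-178.390 - 2.488, -178.390 + 2.670] = [-180.878, -175.720]. RSS = √0.873773 = 0.935.

nominal=-178.390 wc=[-180.878,-175.720] rss=0.935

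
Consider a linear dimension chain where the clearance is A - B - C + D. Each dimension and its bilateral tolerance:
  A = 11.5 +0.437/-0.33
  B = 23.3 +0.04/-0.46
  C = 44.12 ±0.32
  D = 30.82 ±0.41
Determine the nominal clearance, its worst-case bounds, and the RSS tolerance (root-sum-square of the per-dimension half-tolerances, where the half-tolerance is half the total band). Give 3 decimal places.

nominal=-25.100 wc=[-26.200,-23.473] rss=0.693

Stack each dimension's contribution:
  +A: nom +11.500 → Σnom=11.500; wc +0.437/-0.330 → slack +0.437/-0.330; half-tol=0.384, Σhalf²=0.147072
  -B: nom -23.300 → Σnom=-11.800; wc +0.460/-0.040 → slack +0.897/-0.370; half-tol=0.250, Σhalf²=0.209572
  -C: nom -44.120 → Σnom=-55.920; wc +0.320/-0.320 → slack +1.217/-0.690; half-tol=0.320, Σhalf²=0.311972
  +D: nom +30.820 → Σnom=-25.100; wc +0.410/-0.410 → slack +1.627/-1.100; half-tol=0.410, Σhalf²=0.480072
Nominal = -25.100. Worst-case = [-25.100 - 1.100, -25.100 + 1.627] = [-26.200, -23.473]. RSS = √0.480072 = 0.693.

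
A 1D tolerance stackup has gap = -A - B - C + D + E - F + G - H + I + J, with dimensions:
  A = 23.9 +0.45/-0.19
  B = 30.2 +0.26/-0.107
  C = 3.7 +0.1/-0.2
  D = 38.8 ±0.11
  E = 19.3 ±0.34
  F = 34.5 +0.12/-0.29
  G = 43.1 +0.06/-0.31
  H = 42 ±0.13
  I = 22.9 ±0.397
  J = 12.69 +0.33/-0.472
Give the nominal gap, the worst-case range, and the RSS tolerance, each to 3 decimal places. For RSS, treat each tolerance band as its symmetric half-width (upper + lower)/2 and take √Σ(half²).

nominal=2.490 wc=[-0.199,4.644] rss=0.835

Stack each dimension's contribution:
  -A: nom -23.900 → Σnom=-23.900; wc +0.190/-0.450 → slack +0.190/-0.450; half-tol=0.320, Σhalf²=0.102400
  -B: nom -30.200 → Σnom=-54.100; wc +0.107/-0.260 → slack +0.297/-0.710; half-tol=0.183, Σhalf²=0.136072
  -C: nom -3.700 → Σnom=-57.800; wc +0.200/-0.100 → slack +0.497/-0.810; half-tol=0.150, Σhalf²=0.158572
  +D: nom +38.800 → Σnom=-19.000; wc +0.110/-0.110 → slack +0.607/-0.920; half-tol=0.110, Σhalf²=0.170672
  +E: nom +19.300 → Σnom=0.300; wc +0.340/-0.340 → slack +0.947/-1.260; half-tol=0.340, Σhalf²=0.286272
  -F: nom -34.500 → Σnom=-34.200; wc +0.290/-0.120 → slack +1.237/-1.380; half-tol=0.205, Σhalf²=0.328297
  +G: nom +43.100 → Σnom=8.900; wc +0.060/-0.310 → slack +1.297/-1.690; half-tol=0.185, Σhalf²=0.362522
  -H: nom -42.000 → Σnom=-33.100; wc +0.130/-0.130 → slack +1.427/-1.820; half-tol=0.130, Σhalf²=0.379422
  +I: nom +22.900 → Σnom=-10.200; wc +0.397/-0.397 → slack +1.824/-2.217; half-tol=0.397, Σhalf²=0.537031
  +J: nom +12.690 → Σnom=2.490; wc +0.330/-0.472 → slack +2.154/-2.689; half-tol=0.401, Σhalf²=0.697832
Nominal = 2.490. Worst-case = [2.490 - 2.689, 2.490 + 2.154] = [-0.199, 4.644]. RSS = √0.697832 = 0.835.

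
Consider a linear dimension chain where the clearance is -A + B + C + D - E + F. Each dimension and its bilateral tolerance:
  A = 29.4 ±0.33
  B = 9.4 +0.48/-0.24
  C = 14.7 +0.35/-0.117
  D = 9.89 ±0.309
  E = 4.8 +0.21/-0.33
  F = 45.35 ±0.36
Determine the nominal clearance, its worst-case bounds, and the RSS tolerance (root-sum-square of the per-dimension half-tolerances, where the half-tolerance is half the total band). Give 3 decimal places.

nominal=45.140 wc=[43.574,47.299] rss=0.769

Stack each dimension's contribution:
  -A: nom -29.400 → Σnom=-29.400; wc +0.330/-0.330 → slack +0.330/-0.330; half-tol=0.330, Σhalf²=0.108900
  +B: nom +9.400 → Σnom=-20.000; wc +0.480/-0.240 → slack +0.810/-0.570; half-tol=0.360, Σhalf²=0.238500
  +C: nom +14.700 → Σnom=-5.300; wc +0.350/-0.117 → slack +1.160/-0.687; half-tol=0.233, Σhalf²=0.293022
  +D: nom +9.890 → Σnom=4.590; wc +0.309/-0.309 → slack +1.469/-0.996; half-tol=0.309, Σhalf²=0.388503
  -E: nom -4.800 → Σnom=-0.210; wc +0.330/-0.210 → slack +1.799/-1.206; half-tol=0.270, Σhalf²=0.461403
  +F: nom +45.350 → Σnom=45.140; wc +0.360/-0.360 → slack +2.159/-1.566; half-tol=0.360, Σhalf²=0.591003
Nominal = 45.140. Worst-case = [45.140 - 1.566, 45.140 + 2.159] = [43.574, 47.299]. RSS = √0.591003 = 0.769.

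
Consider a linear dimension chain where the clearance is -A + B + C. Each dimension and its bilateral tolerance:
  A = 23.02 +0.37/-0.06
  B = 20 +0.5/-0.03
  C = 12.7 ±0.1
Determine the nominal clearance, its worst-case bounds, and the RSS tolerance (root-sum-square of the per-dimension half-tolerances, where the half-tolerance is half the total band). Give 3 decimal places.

Stack each dimension's contribution:
  -A: nom -23.020 → Σnom=-23.020; wc +0.060/-0.370 → slack +0.060/-0.370; half-tol=0.215, Σhalf²=0.046225
  +B: nom +20.000 → Σnom=-3.020; wc +0.500/-0.030 → slack +0.560/-0.400; half-tol=0.265, Σhalf²=0.116450
  +C: nom +12.700 → Σnom=9.680; wc +0.100/-0.100 → slack +0.660/-0.500; half-tol=0.100, Σhalf²=0.126450
Nominal = 9.680. Worst-case = [9.680 - 0.500, 9.680 + 0.660] = [9.180, 10.340]. RSS = √0.126450 = 0.356.

nominal=9.680 wc=[9.180,10.340] rss=0.356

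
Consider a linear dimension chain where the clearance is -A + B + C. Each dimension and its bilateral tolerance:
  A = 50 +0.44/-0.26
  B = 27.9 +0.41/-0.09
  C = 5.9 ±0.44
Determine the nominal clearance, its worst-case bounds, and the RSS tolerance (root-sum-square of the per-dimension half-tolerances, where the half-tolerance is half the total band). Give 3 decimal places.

nominal=-16.200 wc=[-17.170,-15.090] rss=0.615

Stack each dimension's contribution:
  -A: nom -50.000 → Σnom=-50.000; wc +0.260/-0.440 → slack +0.260/-0.440; half-tol=0.350, Σhalf²=0.122500
  +B: nom +27.900 → Σnom=-22.100; wc +0.410/-0.090 → slack +0.670/-0.530; half-tol=0.250, Σhalf²=0.185000
  +C: nom +5.900 → Σnom=-16.200; wc +0.440/-0.440 → slack +1.110/-0.970; half-tol=0.440, Σhalf²=0.378600
Nominal = -16.200. Worst-case = [-16.200 - 0.970, -16.200 + 1.110] = [-17.170, -15.090]. RSS = √0.378600 = 0.615.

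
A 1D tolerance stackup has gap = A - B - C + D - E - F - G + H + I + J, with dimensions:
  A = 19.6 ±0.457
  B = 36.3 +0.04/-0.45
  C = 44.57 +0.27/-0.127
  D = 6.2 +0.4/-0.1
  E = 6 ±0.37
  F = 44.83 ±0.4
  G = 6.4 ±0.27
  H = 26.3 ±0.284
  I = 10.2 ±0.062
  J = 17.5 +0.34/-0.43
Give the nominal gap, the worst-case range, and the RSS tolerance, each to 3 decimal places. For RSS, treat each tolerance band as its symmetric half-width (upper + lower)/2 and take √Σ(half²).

Stack each dimension's contribution:
  +A: nom +19.600 → Σnom=19.600; wc +0.457/-0.457 → slack +0.457/-0.457; half-tol=0.457, Σhalf²=0.208849
  -B: nom -36.300 → Σnom=-16.700; wc +0.450/-0.040 → slack +0.907/-0.497; half-tol=0.245, Σhalf²=0.268874
  -C: nom -44.570 → Σnom=-61.270; wc +0.127/-0.270 → slack +1.034/-0.767; half-tol=0.199, Σhalf²=0.308276
  +D: nom +6.200 → Σnom=-55.070; wc +0.400/-0.100 → slack +1.434/-0.867; half-tol=0.250, Σhalf²=0.370776
  -E: nom -6.000 → Σnom=-61.070; wc +0.370/-0.370 → slack +1.804/-1.237; half-tol=0.370, Σhalf²=0.507676
  -F: nom -44.830 → Σnom=-105.900; wc +0.400/-0.400 → slack +2.204/-1.637; half-tol=0.400, Σhalf²=0.667676
  -G: nom -6.400 → Σnom=-112.300; wc +0.270/-0.270 → slack +2.474/-1.907; half-tol=0.270, Σhalf²=0.740576
  +H: nom +26.300 → Σnom=-86.000; wc +0.284/-0.284 → slack +2.758/-2.191; half-tol=0.284, Σhalf²=0.821232
  +I: nom +10.200 → Σnom=-75.800; wc +0.062/-0.062 → slack +2.820/-2.253; half-tol=0.062, Σhalf²=0.825076
  +J: nom +17.500 → Σnom=-58.300; wc +0.340/-0.430 → slack +3.160/-2.683; half-tol=0.385, Σhalf²=0.973301
Nominal = -58.300. Worst-case = [-58.300 - 2.683, -58.300 + 3.160] = [-60.983, -55.140]. RSS = √0.973301 = 0.987.

nominal=-58.300 wc=[-60.983,-55.140] rss=0.987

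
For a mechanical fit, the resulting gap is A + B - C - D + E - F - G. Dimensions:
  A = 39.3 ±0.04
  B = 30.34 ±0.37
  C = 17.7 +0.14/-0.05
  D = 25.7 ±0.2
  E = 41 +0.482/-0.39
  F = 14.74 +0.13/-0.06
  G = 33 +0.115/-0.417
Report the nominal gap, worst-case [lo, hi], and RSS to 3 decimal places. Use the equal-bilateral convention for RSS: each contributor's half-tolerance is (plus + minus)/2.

nominal=19.500 wc=[18.115,21.119] rss=0.676

Stack each dimension's contribution:
  +A: nom +39.300 → Σnom=39.300; wc +0.040/-0.040 → slack +0.040/-0.040; half-tol=0.040, Σhalf²=0.001600
  +B: nom +30.340 → Σnom=69.640; wc +0.370/-0.370 → slack +0.410/-0.410; half-tol=0.370, Σhalf²=0.138500
  -C: nom -17.700 → Σnom=51.940; wc +0.050/-0.140 → slack +0.460/-0.550; half-tol=0.095, Σhalf²=0.147525
  -D: nom -25.700 → Σnom=26.240; wc +0.200/-0.200 → slack +0.660/-0.750; half-tol=0.200, Σhalf²=0.187525
  +E: nom +41.000 → Σnom=67.240; wc +0.482/-0.390 → slack +1.142/-1.140; half-tol=0.436, Σhalf²=0.377621
  -F: nom -14.740 → Σnom=52.500; wc +0.060/-0.130 → slack +1.202/-1.270; half-tol=0.095, Σhalf²=0.386646
  -G: nom -33.000 → Σnom=19.500; wc +0.417/-0.115 → slack +1.619/-1.385; half-tol=0.266, Σhalf²=0.457402
Nominal = 19.500. Worst-case = [19.500 - 1.385, 19.500 + 1.619] = [18.115, 21.119]. RSS = √0.457402 = 0.676.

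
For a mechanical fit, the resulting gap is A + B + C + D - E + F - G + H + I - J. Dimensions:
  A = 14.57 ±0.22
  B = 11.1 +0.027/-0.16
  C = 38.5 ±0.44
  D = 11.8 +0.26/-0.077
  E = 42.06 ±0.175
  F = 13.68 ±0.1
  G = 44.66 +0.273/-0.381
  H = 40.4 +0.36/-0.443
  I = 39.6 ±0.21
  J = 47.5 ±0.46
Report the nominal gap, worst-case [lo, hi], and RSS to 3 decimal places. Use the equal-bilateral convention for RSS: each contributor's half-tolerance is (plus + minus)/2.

nominal=35.430 wc=[32.872,38.063] rss=0.918

Stack each dimension's contribution:
  +A: nom +14.570 → Σnom=14.570; wc +0.220/-0.220 → slack +0.220/-0.220; half-tol=0.220, Σhalf²=0.048400
  +B: nom +11.100 → Σnom=25.670; wc +0.027/-0.160 → slack +0.247/-0.380; half-tol=0.093, Σhalf²=0.057142
  +C: nom +38.500 → Σnom=64.170; wc +0.440/-0.440 → slack +0.687/-0.820; half-tol=0.440, Σhalf²=0.250742
  +D: nom +11.800 → Σnom=75.970; wc +0.260/-0.077 → slack +0.947/-0.897; half-tol=0.169, Σhalf²=0.279135
  -E: nom -42.060 → Σnom=33.910; wc +0.175/-0.175 → slack +1.122/-1.072; half-tol=0.175, Σhalf²=0.309760
  +F: nom +13.680 → Σnom=47.590; wc +0.100/-0.100 → slack +1.222/-1.172; half-tol=0.100, Σhalf²=0.319760
  -G: nom -44.660 → Σnom=2.930; wc +0.381/-0.273 → slack +1.603/-1.445; half-tol=0.327, Σhalf²=0.426689
  +H: nom +40.400 → Σnom=43.330; wc +0.360/-0.443 → slack +1.963/-1.888; half-tol=0.401, Σhalf²=0.587891
  +I: nom +39.600 → Σnom=82.930; wc +0.210/-0.210 → slack +2.173/-2.098; half-tol=0.210, Σhalf²=0.631991
  -J: nom -47.500 → Σnom=35.430; wc +0.460/-0.460 → slack +2.633/-2.558; half-tol=0.460, Σhalf²=0.843591
Nominal = 35.430. Worst-case = [35.430 - 2.558, 35.430 + 2.633] = [32.872, 38.063]. RSS = √0.843591 = 0.918.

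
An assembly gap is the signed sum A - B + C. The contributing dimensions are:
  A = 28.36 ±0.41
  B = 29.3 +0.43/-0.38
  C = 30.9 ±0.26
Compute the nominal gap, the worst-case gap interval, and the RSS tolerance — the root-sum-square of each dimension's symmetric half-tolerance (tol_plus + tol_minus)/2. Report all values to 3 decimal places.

nominal=29.960 wc=[28.860,31.010] rss=0.632

Stack each dimension's contribution:
  +A: nom +28.360 → Σnom=28.360; wc +0.410/-0.410 → slack +0.410/-0.410; half-tol=0.410, Σhalf²=0.168100
  -B: nom -29.300 → Σnom=-0.940; wc +0.380/-0.430 → slack +0.790/-0.840; half-tol=0.405, Σhalf²=0.332125
  +C: nom +30.900 → Σnom=29.960; wc +0.260/-0.260 → slack +1.050/-1.100; half-tol=0.260, Σhalf²=0.399725
Nominal = 29.960. Worst-case = [29.960 - 1.100, 29.960 + 1.050] = [28.860, 31.010]. RSS = √0.399725 = 0.632.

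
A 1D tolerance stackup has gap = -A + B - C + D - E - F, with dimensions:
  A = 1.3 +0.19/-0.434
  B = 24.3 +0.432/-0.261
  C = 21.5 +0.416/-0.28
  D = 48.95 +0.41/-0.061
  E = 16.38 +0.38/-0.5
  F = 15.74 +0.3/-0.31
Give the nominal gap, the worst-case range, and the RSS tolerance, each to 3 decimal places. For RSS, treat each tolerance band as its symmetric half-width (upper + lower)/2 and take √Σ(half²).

nominal=18.330 wc=[16.722,20.696] rss=0.825

Stack each dimension's contribution:
  -A: nom -1.300 → Σnom=-1.300; wc +0.434/-0.190 → slack +0.434/-0.190; half-tol=0.312, Σhalf²=0.097344
  +B: nom +24.300 → Σnom=23.000; wc +0.432/-0.261 → slack +0.866/-0.451; half-tol=0.347, Σhalf²=0.217406
  -C: nom -21.500 → Σnom=1.500; wc +0.280/-0.416 → slack +1.146/-0.867; half-tol=0.348, Σhalf²=0.338510
  +D: nom +48.950 → Σnom=50.450; wc +0.410/-0.061 → slack +1.556/-0.928; half-tol=0.235, Σhalf²=0.393971
  -E: nom -16.380 → Σnom=34.070; wc +0.500/-0.380 → slack +2.056/-1.308; half-tol=0.440, Σhalf²=0.587570
  -F: nom -15.740 → Σnom=18.330; wc +0.310/-0.300 → slack +2.366/-1.608; half-tol=0.305, Σhalf²=0.680596
Nominal = 18.330. Worst-case = [18.330 - 1.608, 18.330 + 2.366] = [16.722, 20.696]. RSS = √0.680596 = 0.825.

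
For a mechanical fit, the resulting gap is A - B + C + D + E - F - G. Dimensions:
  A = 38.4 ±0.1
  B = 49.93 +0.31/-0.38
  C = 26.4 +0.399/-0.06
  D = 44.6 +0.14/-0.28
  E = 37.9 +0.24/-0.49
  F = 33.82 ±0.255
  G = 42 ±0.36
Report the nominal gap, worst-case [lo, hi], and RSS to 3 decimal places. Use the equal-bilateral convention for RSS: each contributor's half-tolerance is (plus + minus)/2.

Stack each dimension's contribution:
  +A: nom +38.400 → Σnom=38.400; wc +0.100/-0.100 → slack +0.100/-0.100; half-tol=0.100, Σhalf²=0.010000
  -B: nom -49.930 → Σnom=-11.530; wc +0.380/-0.310 → slack +0.480/-0.410; half-tol=0.345, Σhalf²=0.129025
  +C: nom +26.400 → Σnom=14.870; wc +0.399/-0.060 → slack +0.879/-0.470; half-tol=0.230, Σhalf²=0.181695
  +D: nom +44.600 → Σnom=59.470; wc +0.140/-0.280 → slack +1.019/-0.750; half-tol=0.210, Σhalf²=0.225795
  +E: nom +37.900 → Σnom=97.370; wc +0.240/-0.490 → slack +1.259/-1.240; half-tol=0.365, Σhalf²=0.359020
  -F: nom -33.820 → Σnom=63.550; wc +0.255/-0.255 → slack +1.514/-1.495; half-tol=0.255, Σhalf²=0.424045
  -G: nom -42.000 → Σnom=21.550; wc +0.360/-0.360 → slack +1.874/-1.855; half-tol=0.360, Σhalf²=0.553645
Nominal = 21.550. Worst-case = [21.550 - 1.855, 21.550 + 1.874] = [19.695, 23.424]. RSS = √0.553645 = 0.744.

nominal=21.550 wc=[19.695,23.424] rss=0.744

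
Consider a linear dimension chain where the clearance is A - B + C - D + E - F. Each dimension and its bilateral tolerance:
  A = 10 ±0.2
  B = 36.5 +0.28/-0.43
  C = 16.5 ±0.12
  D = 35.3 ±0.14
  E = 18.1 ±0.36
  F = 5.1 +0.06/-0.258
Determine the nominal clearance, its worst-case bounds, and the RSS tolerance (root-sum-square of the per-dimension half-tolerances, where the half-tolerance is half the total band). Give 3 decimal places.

Stack each dimension's contribution:
  +A: nom +10.000 → Σnom=10.000; wc +0.200/-0.200 → slack +0.200/-0.200; half-tol=0.200, Σhalf²=0.040000
  -B: nom -36.500 → Σnom=-26.500; wc +0.430/-0.280 → slack +0.630/-0.480; half-tol=0.355, Σhalf²=0.166025
  +C: nom +16.500 → Σnom=-10.000; wc +0.120/-0.120 → slack +0.750/-0.600; half-tol=0.120, Σhalf²=0.180425
  -D: nom -35.300 → Σnom=-45.300; wc +0.140/-0.140 → slack +0.890/-0.740; half-tol=0.140, Σhalf²=0.200025
  +E: nom +18.100 → Σnom=-27.200; wc +0.360/-0.360 → slack +1.250/-1.100; half-tol=0.360, Σhalf²=0.329625
  -F: nom -5.100 → Σnom=-32.300; wc +0.258/-0.060 → slack +1.508/-1.160; half-tol=0.159, Σhalf²=0.354906
Nominal = -32.300. Worst-case = [-32.300 - 1.160, -32.300 + 1.508] = [-33.460, -30.792]. RSS = √0.354906 = 0.596.

nominal=-32.300 wc=[-33.460,-30.792] rss=0.596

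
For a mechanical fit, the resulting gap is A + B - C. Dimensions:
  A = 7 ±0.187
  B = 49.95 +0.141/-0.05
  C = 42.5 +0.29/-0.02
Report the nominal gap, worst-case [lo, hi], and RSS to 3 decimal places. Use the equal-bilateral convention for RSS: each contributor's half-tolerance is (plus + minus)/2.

Stack each dimension's contribution:
  +A: nom +7.000 → Σnom=7.000; wc +0.187/-0.187 → slack +0.187/-0.187; half-tol=0.187, Σhalf²=0.034969
  +B: nom +49.950 → Σnom=56.950; wc +0.141/-0.050 → slack +0.328/-0.237; half-tol=0.096, Σhalf²=0.044089
  -C: nom -42.500 → Σnom=14.450; wc +0.020/-0.290 → slack +0.348/-0.527; half-tol=0.155, Σhalf²=0.068114
Nominal = 14.450. Worst-case = [14.450 - 0.527, 14.450 + 0.348] = [13.923, 14.798]. RSS = √0.068114 = 0.261.

nominal=14.450 wc=[13.923,14.798] rss=0.261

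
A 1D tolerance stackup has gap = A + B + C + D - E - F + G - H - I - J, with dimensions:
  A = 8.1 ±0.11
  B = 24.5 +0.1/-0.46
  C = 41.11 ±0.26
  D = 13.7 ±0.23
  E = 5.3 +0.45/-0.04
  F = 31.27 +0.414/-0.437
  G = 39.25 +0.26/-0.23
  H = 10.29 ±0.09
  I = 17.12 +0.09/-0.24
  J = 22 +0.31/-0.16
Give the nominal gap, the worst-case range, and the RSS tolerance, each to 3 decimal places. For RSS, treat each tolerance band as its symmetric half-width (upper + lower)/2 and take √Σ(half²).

nominal=40.680 wc=[38.036,42.607] rss=0.776

Stack each dimension's contribution:
  +A: nom +8.100 → Σnom=8.100; wc +0.110/-0.110 → slack +0.110/-0.110; half-tol=0.110, Σhalf²=0.012100
  +B: nom +24.500 → Σnom=32.600; wc +0.100/-0.460 → slack +0.210/-0.570; half-tol=0.280, Σhalf²=0.090500
  +C: nom +41.110 → Σnom=73.710; wc +0.260/-0.260 → slack +0.470/-0.830; half-tol=0.260, Σhalf²=0.158100
  +D: nom +13.700 → Σnom=87.410; wc +0.230/-0.230 → slack +0.700/-1.060; half-tol=0.230, Σhalf²=0.211000
  -E: nom -5.300 → Σnom=82.110; wc +0.040/-0.450 → slack +0.740/-1.510; half-tol=0.245, Σhalf²=0.271025
  -F: nom -31.270 → Σnom=50.840; wc +0.437/-0.414 → slack +1.177/-1.924; half-tol=0.425, Σhalf²=0.452075
  +G: nom +39.250 → Σnom=90.090; wc +0.260/-0.230 → slack +1.437/-2.154; half-tol=0.245, Σhalf²=0.512100
  -H: nom -10.290 → Σnom=79.800; wc +0.090/-0.090 → slack +1.527/-2.244; half-tol=0.090, Σhalf²=0.520200
  -I: nom -17.120 → Σnom=62.680; wc +0.240/-0.090 → slack +1.767/-2.334; half-tol=0.165, Σhalf²=0.547425
  -J: nom -22.000 → Σnom=40.680; wc +0.160/-0.310 → slack +1.927/-2.644; half-tol=0.235, Σhalf²=0.602650
Nominal = 40.680. Worst-case = [40.680 - 2.644, 40.680 + 1.927] = [38.036, 42.607]. RSS = √0.602650 = 0.776.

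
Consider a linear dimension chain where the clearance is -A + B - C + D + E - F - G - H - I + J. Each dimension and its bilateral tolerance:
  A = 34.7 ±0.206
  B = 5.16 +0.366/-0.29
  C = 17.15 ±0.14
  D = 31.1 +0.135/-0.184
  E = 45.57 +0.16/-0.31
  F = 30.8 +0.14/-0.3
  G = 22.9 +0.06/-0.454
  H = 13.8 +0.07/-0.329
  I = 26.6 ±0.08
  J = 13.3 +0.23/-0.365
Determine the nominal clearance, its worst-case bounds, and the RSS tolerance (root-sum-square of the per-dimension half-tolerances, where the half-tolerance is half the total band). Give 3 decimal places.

Stack each dimension's contribution:
  -A: nom -34.700 → Σnom=-34.700; wc +0.206/-0.206 → slack +0.206/-0.206; half-tol=0.206, Σhalf²=0.042436
  +B: nom +5.160 → Σnom=-29.540; wc +0.366/-0.290 → slack +0.572/-0.496; half-tol=0.328, Σhalf²=0.150020
  -C: nom -17.150 → Σnom=-46.690; wc +0.140/-0.140 → slack +0.712/-0.636; half-tol=0.140, Σhalf²=0.169620
  +D: nom +31.100 → Σnom=-15.590; wc +0.135/-0.184 → slack +0.847/-0.820; half-tol=0.160, Σhalf²=0.195060
  +E: nom +45.570 → Σnom=29.980; wc +0.160/-0.310 → slack +1.007/-1.130; half-tol=0.235, Σhalf²=0.250285
  -F: nom -30.800 → Σnom=-0.820; wc +0.300/-0.140 → slack +1.307/-1.270; half-tol=0.220, Σhalf²=0.298685
  -G: nom -22.900 → Σnom=-23.720; wc +0.454/-0.060 → slack +1.761/-1.330; half-tol=0.257, Σhalf²=0.364734
  -H: nom -13.800 → Σnom=-37.520; wc +0.329/-0.070 → slack +2.090/-1.400; half-tol=0.200, Σhalf²=0.404534
  -I: nom -26.600 → Σnom=-64.120; wc +0.080/-0.080 → slack +2.170/-1.480; half-tol=0.080, Σhalf²=0.410934
  +J: nom +13.300 → Σnom=-50.820; wc +0.230/-0.365 → slack +2.400/-1.845; half-tol=0.297, Σhalf²=0.499441
Nominal = -50.820. Worst-case = [-50.820 - 1.845, -50.820 + 2.400] = [-52.665, -48.420]. RSS = √0.499441 = 0.707.

nominal=-50.820 wc=[-52.665,-48.420] rss=0.707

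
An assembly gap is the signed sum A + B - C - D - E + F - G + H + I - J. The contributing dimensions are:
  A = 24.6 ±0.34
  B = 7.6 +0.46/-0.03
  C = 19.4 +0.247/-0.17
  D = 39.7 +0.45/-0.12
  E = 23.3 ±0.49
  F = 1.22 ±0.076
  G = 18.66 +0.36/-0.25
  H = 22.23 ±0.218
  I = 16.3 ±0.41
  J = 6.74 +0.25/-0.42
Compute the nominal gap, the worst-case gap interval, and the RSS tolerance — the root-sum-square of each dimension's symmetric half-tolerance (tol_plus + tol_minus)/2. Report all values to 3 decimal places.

nominal=-35.850 wc=[-38.721,-32.896] rss=0.983

Stack each dimension's contribution:
  +A: nom +24.600 → Σnom=24.600; wc +0.340/-0.340 → slack +0.340/-0.340; half-tol=0.340, Σhalf²=0.115600
  +B: nom +7.600 → Σnom=32.200; wc +0.460/-0.030 → slack +0.800/-0.370; half-tol=0.245, Σhalf²=0.175625
  -C: nom -19.400 → Σnom=12.800; wc +0.170/-0.247 → slack +0.970/-0.617; half-tol=0.209, Σhalf²=0.219097
  -D: nom -39.700 → Σnom=-26.900; wc +0.120/-0.450 → slack +1.090/-1.067; half-tol=0.285, Σhalf²=0.300322
  -E: nom -23.300 → Σnom=-50.200; wc +0.490/-0.490 → slack +1.580/-1.557; half-tol=0.490, Σhalf²=0.540422
  +F: nom +1.220 → Σnom=-48.980; wc +0.076/-0.076 → slack +1.656/-1.633; half-tol=0.076, Σhalf²=0.546198
  -G: nom -18.660 → Σnom=-67.640; wc +0.250/-0.360 → slack +1.906/-1.993; half-tol=0.305, Σhalf²=0.639223
  +H: nom +22.230 → Σnom=-45.410; wc +0.218/-0.218 → slack +2.124/-2.211; half-tol=0.218, Σhalf²=0.686747
  +I: nom +16.300 → Σnom=-29.110; wc +0.410/-0.410 → slack +2.534/-2.621; half-tol=0.410, Σhalf²=0.854847
  -J: nom -6.740 → Σnom=-35.850; wc +0.420/-0.250 → slack +2.954/-2.871; half-tol=0.335, Σhalf²=0.967072
Nominal = -35.850. Worst-case = [-35.850 - 2.871, -35.850 + 2.954] = [-38.721, -32.896]. RSS = √0.967072 = 0.983.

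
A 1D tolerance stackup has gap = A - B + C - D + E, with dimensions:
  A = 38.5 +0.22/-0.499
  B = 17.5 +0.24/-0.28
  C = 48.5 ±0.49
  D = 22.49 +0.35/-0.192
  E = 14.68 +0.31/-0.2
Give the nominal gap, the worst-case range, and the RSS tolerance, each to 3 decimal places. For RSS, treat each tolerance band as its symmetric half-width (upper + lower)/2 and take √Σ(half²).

Stack each dimension's contribution:
  +A: nom +38.500 → Σnom=38.500; wc +0.220/-0.499 → slack +0.220/-0.499; half-tol=0.359, Σhalf²=0.129240
  -B: nom -17.500 → Σnom=21.000; wc +0.280/-0.240 → slack +0.500/-0.739; half-tol=0.260, Σhalf²=0.196840
  +C: nom +48.500 → Σnom=69.500; wc +0.490/-0.490 → slack +0.990/-1.229; half-tol=0.490, Σhalf²=0.436940
  -D: nom -22.490 → Σnom=47.010; wc +0.192/-0.350 → slack +1.182/-1.579; half-tol=0.271, Σhalf²=0.510381
  +E: nom +14.680 → Σnom=61.690; wc +0.310/-0.200 → slack +1.492/-1.779; half-tol=0.255, Σhalf²=0.575406
Nominal = 61.690. Worst-case = [61.690 - 1.779, 61.690 + 1.492] = [59.911, 63.182]. RSS = √0.575406 = 0.759.

nominal=61.690 wc=[59.911,63.182] rss=0.759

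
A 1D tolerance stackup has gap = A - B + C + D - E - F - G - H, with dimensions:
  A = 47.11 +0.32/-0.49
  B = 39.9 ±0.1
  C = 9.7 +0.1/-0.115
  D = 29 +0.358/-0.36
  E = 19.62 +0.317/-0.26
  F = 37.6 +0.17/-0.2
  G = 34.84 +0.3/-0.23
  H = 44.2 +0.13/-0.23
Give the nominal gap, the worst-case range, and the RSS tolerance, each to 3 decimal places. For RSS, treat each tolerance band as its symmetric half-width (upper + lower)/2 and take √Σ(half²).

Stack each dimension's contribution:
  +A: nom +47.110 → Σnom=47.110; wc +0.320/-0.490 → slack +0.320/-0.490; half-tol=0.405, Σhalf²=0.164025
  -B: nom -39.900 → Σnom=7.210; wc +0.100/-0.100 → slack +0.420/-0.590; half-tol=0.100, Σhalf²=0.174025
  +C: nom +9.700 → Σnom=16.910; wc +0.100/-0.115 → slack +0.520/-0.705; half-tol=0.108, Σhalf²=0.185581
  +D: nom +29.000 → Σnom=45.910; wc +0.358/-0.360 → slack +0.878/-1.065; half-tol=0.359, Σhalf²=0.314462
  -E: nom -19.620 → Σnom=26.290; wc +0.260/-0.317 → slack +1.138/-1.382; half-tol=0.288, Σhalf²=0.397695
  -F: nom -37.600 → Σnom=-11.310; wc +0.200/-0.170 → slack +1.338/-1.552; half-tol=0.185, Σhalf²=0.431920
  -G: nom -34.840 → Σnom=-46.150; wc +0.230/-0.300 → slack +1.568/-1.852; half-tol=0.265, Σhalf²=0.502145
  -H: nom -44.200 → Σnom=-90.350; wc +0.230/-0.130 → slack +1.798/-1.982; half-tol=0.180, Σhalf²=0.534545
Nominal = -90.350. Worst-case = [-90.350 - 1.982, -90.350 + 1.798] = [-92.332, -88.552]. RSS = √0.534545 = 0.731.

nominal=-90.350 wc=[-92.332,-88.552] rss=0.731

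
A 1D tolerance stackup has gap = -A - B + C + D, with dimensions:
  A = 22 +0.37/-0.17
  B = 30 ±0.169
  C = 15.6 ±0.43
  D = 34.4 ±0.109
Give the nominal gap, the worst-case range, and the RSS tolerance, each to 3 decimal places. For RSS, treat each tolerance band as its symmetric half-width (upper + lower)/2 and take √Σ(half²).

nominal=-2.000 wc=[-3.078,-1.122] rss=0.546

Stack each dimension's contribution:
  -A: nom -22.000 → Σnom=-22.000; wc +0.170/-0.370 → slack +0.170/-0.370; half-tol=0.270, Σhalf²=0.072900
  -B: nom -30.000 → Σnom=-52.000; wc +0.169/-0.169 → slack +0.339/-0.539; half-tol=0.169, Σhalf²=0.101461
  +C: nom +15.600 → Σnom=-36.400; wc +0.430/-0.430 → slack +0.769/-0.969; half-tol=0.430, Σhalf²=0.286361
  +D: nom +34.400 → Σnom=-2.000; wc +0.109/-0.109 → slack +0.878/-1.078; half-tol=0.109, Σhalf²=0.298242
Nominal = -2.000. Worst-case = [-2.000 - 1.078, -2.000 + 0.878] = [-3.078, -1.122]. RSS = √0.298242 = 0.546.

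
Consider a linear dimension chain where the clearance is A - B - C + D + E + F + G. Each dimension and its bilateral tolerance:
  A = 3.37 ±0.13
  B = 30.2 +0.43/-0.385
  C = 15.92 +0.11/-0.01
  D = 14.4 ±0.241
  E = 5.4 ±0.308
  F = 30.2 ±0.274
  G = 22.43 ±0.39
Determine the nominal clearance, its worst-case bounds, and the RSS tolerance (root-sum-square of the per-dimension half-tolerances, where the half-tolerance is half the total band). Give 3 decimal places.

nominal=29.680 wc=[27.797,31.418] rss=0.753

Stack each dimension's contribution:
  +A: nom +3.370 → Σnom=3.370; wc +0.130/-0.130 → slack +0.130/-0.130; half-tol=0.130, Σhalf²=0.016900
  -B: nom -30.200 → Σnom=-26.830; wc +0.385/-0.430 → slack +0.515/-0.560; half-tol=0.407, Σhalf²=0.182956
  -C: nom -15.920 → Σnom=-42.750; wc +0.010/-0.110 → slack +0.525/-0.670; half-tol=0.060, Σhalf²=0.186556
  +D: nom +14.400 → Σnom=-28.350; wc +0.241/-0.241 → slack +0.766/-0.911; half-tol=0.241, Σhalf²=0.244637
  +E: nom +5.400 → Σnom=-22.950; wc +0.308/-0.308 → slack +1.074/-1.219; half-tol=0.308, Σhalf²=0.339501
  +F: nom +30.200 → Σnom=7.250; wc +0.274/-0.274 → slack +1.348/-1.493; half-tol=0.274, Σhalf²=0.414577
  +G: nom +22.430 → Σnom=29.680; wc +0.390/-0.390 → slack +1.738/-1.883; half-tol=0.390, Σhalf²=0.566677
Nominal = 29.680. Worst-case = [29.680 - 1.883, 29.680 + 1.738] = [27.797, 31.418]. RSS = √0.566677 = 0.753.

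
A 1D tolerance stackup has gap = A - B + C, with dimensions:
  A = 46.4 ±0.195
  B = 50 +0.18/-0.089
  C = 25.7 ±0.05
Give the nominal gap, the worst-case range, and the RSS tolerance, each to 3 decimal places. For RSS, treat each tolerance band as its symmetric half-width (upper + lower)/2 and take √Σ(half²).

nominal=22.100 wc=[21.675,22.434] rss=0.242

Stack each dimension's contribution:
  +A: nom +46.400 → Σnom=46.400; wc +0.195/-0.195 → slack +0.195/-0.195; half-tol=0.195, Σhalf²=0.038025
  -B: nom -50.000 → Σnom=-3.600; wc +0.089/-0.180 → slack +0.284/-0.375; half-tol=0.135, Σhalf²=0.056115
  +C: nom +25.700 → Σnom=22.100; wc +0.050/-0.050 → slack +0.334/-0.425; half-tol=0.050, Σhalf²=0.058615
Nominal = 22.100. Worst-case = [22.100 - 0.425, 22.100 + 0.334] = [21.675, 22.434]. RSS = √0.058615 = 0.242.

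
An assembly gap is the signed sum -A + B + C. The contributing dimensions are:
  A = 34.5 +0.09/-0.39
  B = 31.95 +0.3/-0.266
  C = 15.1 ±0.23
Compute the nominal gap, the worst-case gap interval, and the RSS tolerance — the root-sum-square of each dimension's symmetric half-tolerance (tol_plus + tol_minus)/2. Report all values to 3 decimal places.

Stack each dimension's contribution:
  -A: nom -34.500 → Σnom=-34.500; wc +0.390/-0.090 → slack +0.390/-0.090; half-tol=0.240, Σhalf²=0.057600
  +B: nom +31.950 → Σnom=-2.550; wc +0.300/-0.266 → slack +0.690/-0.356; half-tol=0.283, Σhalf²=0.137689
  +C: nom +15.100 → Σnom=12.550; wc +0.230/-0.230 → slack +0.920/-0.586; half-tol=0.230, Σhalf²=0.190589
Nominal = 12.550. Worst-case = [12.550 - 0.586, 12.550 + 0.920] = [11.964, 13.470]. RSS = √0.190589 = 0.437.

nominal=12.550 wc=[11.964,13.470] rss=0.437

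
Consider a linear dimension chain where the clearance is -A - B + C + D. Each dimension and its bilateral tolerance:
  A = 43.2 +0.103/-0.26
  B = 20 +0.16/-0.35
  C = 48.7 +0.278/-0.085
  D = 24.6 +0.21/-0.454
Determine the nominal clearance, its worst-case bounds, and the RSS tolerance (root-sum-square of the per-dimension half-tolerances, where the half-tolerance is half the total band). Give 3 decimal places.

Stack each dimension's contribution:
  -A: nom -43.200 → Σnom=-43.200; wc +0.260/-0.103 → slack +0.260/-0.103; half-tol=0.181, Σhalf²=0.032942
  -B: nom -20.000 → Σnom=-63.200; wc +0.350/-0.160 → slack +0.610/-0.263; half-tol=0.255, Σhalf²=0.097967
  +C: nom +48.700 → Σnom=-14.500; wc +0.278/-0.085 → slack +0.888/-0.348; half-tol=0.182, Σhalf²=0.130910
  +D: nom +24.600 → Σnom=10.100; wc +0.210/-0.454 → slack +1.098/-0.802; half-tol=0.332, Σhalf²=0.241134
Nominal = 10.100. Worst-case = [10.100 - 0.802, 10.100 + 1.098] = [9.298, 11.198]. RSS = √0.241134 = 0.491.

nominal=10.100 wc=[9.298,11.198] rss=0.491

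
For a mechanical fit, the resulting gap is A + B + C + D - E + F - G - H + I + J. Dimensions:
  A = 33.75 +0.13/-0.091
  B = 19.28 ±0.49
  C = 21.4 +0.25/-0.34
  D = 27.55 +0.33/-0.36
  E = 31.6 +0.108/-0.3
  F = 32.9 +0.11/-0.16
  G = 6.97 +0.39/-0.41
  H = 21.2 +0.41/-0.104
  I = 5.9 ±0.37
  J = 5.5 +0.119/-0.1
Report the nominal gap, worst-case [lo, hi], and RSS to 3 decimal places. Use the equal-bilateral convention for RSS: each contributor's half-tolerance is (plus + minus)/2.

nominal=86.510 wc=[83.691,89.123] rss=0.945

Stack each dimension's contribution:
  +A: nom +33.750 → Σnom=33.750; wc +0.130/-0.091 → slack +0.130/-0.091; half-tol=0.111, Σhalf²=0.012210
  +B: nom +19.280 → Σnom=53.030; wc +0.490/-0.490 → slack +0.620/-0.581; half-tol=0.490, Σhalf²=0.252310
  +C: nom +21.400 → Σnom=74.430; wc +0.250/-0.340 → slack +0.870/-0.921; half-tol=0.295, Σhalf²=0.339335
  +D: nom +27.550 → Σnom=101.980; wc +0.330/-0.360 → slack +1.200/-1.281; half-tol=0.345, Σhalf²=0.458360
  -E: nom -31.600 → Σnom=70.380; wc +0.300/-0.108 → slack +1.500/-1.389; half-tol=0.204, Σhalf²=0.499976
  +F: nom +32.900 → Σnom=103.280; wc +0.110/-0.160 → slack +1.610/-1.549; half-tol=0.135, Σhalf²=0.518201
  -G: nom -6.970 → Σnom=96.310; wc +0.410/-0.390 → slack +2.020/-1.939; half-tol=0.400, Σhalf²=0.678201
  -H: nom -21.200 → Σnom=75.110; wc +0.104/-0.410 → slack +2.124/-2.349; half-tol=0.257, Σhalf²=0.744250
  +I: nom +5.900 → Σnom=81.010; wc +0.370/-0.370 → slack +2.494/-2.719; half-tol=0.370, Σhalf²=0.881150
  +J: nom +5.500 → Σnom=86.510; wc +0.119/-0.100 → slack +2.613/-2.819; half-tol=0.110, Σhalf²=0.893141
Nominal = 86.510. Worst-case = [86.510 - 2.819, 86.510 + 2.613] = [83.691, 89.123]. RSS = √0.893141 = 0.945.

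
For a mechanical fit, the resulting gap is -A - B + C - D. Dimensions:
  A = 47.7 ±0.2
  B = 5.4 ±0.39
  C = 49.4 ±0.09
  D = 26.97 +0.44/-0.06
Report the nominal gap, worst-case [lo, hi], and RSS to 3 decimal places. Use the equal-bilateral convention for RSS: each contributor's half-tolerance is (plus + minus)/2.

Stack each dimension's contribution:
  -A: nom -47.700 → Σnom=-47.700; wc +0.200/-0.200 → slack +0.200/-0.200; half-tol=0.200, Σhalf²=0.040000
  -B: nom -5.400 → Σnom=-53.100; wc +0.390/-0.390 → slack +0.590/-0.590; half-tol=0.390, Σhalf²=0.192100
  +C: nom +49.400 → Σnom=-3.700; wc +0.090/-0.090 → slack +0.680/-0.680; half-tol=0.090, Σhalf²=0.200200
  -D: nom -26.970 → Σnom=-30.670; wc +0.060/-0.440 → slack +0.740/-1.120; half-tol=0.250, Σhalf²=0.262700
Nominal = -30.670. Worst-case = [-30.670 - 1.120, -30.670 + 0.740] = [-31.790, -29.930]. RSS = √0.262700 = 0.513.

nominal=-30.670 wc=[-31.790,-29.930] rss=0.513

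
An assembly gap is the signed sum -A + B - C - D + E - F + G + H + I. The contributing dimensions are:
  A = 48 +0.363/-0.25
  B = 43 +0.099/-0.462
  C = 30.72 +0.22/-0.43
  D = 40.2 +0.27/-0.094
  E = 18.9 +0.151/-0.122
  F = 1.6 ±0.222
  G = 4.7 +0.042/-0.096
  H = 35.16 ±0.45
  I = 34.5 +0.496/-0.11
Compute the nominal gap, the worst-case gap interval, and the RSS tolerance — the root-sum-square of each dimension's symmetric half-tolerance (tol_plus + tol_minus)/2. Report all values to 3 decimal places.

Stack each dimension's contribution:
  -A: nom -48.000 → Σnom=-48.000; wc +0.250/-0.363 → slack +0.250/-0.363; half-tol=0.306, Σhalf²=0.093942
  +B: nom +43.000 → Σnom=-5.000; wc +0.099/-0.462 → slack +0.349/-0.825; half-tol=0.281, Σhalf²=0.172623
  -C: nom -30.720 → Σnom=-35.720; wc +0.430/-0.220 → slack +0.779/-1.045; half-tol=0.325, Σhalf²=0.278248
  -D: nom -40.200 → Σnom=-75.920; wc +0.094/-0.270 → slack +0.873/-1.315; half-tol=0.182, Σhalf²=0.311372
  +E: nom +18.900 → Σnom=-57.020; wc +0.151/-0.122 → slack +1.024/-1.437; half-tol=0.137, Σhalf²=0.330004
  -F: nom -1.600 → Σnom=-58.620; wc +0.222/-0.222 → slack +1.246/-1.659; half-tol=0.222, Σhalf²=0.379288
  +G: nom +4.700 → Σnom=-53.920; wc +0.042/-0.096 → slack +1.288/-1.755; half-tol=0.069, Σhalf²=0.384049
  +H: nom +35.160 → Σnom=-18.760; wc +0.450/-0.450 → slack +1.738/-2.205; half-tol=0.450, Σhalf²=0.586549
  +I: nom +34.500 → Σnom=15.740; wc +0.496/-0.110 → slack +2.234/-2.315; half-tol=0.303, Σhalf²=0.678358
Nominal = 15.740. Worst-case = [15.740 - 2.315, 15.740 + 2.234] = [13.425, 17.974]. RSS = √0.678358 = 0.824.

nominal=15.740 wc=[13.425,17.974] rss=0.824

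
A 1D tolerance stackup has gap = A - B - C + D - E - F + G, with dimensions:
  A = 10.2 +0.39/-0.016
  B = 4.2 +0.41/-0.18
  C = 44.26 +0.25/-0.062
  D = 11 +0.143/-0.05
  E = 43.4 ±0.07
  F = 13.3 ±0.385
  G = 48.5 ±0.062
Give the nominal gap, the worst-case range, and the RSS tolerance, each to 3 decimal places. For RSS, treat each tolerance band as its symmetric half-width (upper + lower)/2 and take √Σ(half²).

nominal=-35.460 wc=[-36.703,-34.168] rss=0.565

Stack each dimension's contribution:
  +A: nom +10.200 → Σnom=10.200; wc +0.390/-0.016 → slack +0.390/-0.016; half-tol=0.203, Σhalf²=0.041209
  -B: nom -4.200 → Σnom=6.000; wc +0.180/-0.410 → slack +0.570/-0.426; half-tol=0.295, Σhalf²=0.128234
  -C: nom -44.260 → Σnom=-38.260; wc +0.062/-0.250 → slack +0.632/-0.676; half-tol=0.156, Σhalf²=0.152570
  +D: nom +11.000 → Σnom=-27.260; wc +0.143/-0.050 → slack +0.775/-0.726; half-tol=0.097, Σhalf²=0.161882
  -E: nom -43.400 → Σnom=-70.660; wc +0.070/-0.070 → slack +0.845/-0.796; half-tol=0.070, Σhalf²=0.166782
  -F: nom -13.300 → Σnom=-83.960; wc +0.385/-0.385 → slack +1.230/-1.181; half-tol=0.385, Σhalf²=0.315007
  +G: nom +48.500 → Σnom=-35.460; wc +0.062/-0.062 → slack +1.292/-1.243; half-tol=0.062, Σhalf²=0.318851
Nominal = -35.460. Worst-case = [-35.460 - 1.243, -35.460 + 1.292] = [-36.703, -34.168]. RSS = √0.318851 = 0.565.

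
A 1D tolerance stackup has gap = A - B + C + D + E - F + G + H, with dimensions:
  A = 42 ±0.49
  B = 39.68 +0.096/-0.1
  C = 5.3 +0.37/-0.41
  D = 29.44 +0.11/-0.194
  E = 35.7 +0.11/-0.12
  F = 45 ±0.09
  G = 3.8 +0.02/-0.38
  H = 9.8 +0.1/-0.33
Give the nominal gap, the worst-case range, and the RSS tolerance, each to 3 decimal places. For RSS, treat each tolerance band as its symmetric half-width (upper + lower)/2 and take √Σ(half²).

Stack each dimension's contribution:
  +A: nom +42.000 → Σnom=42.000; wc +0.490/-0.490 → slack +0.490/-0.490; half-tol=0.490, Σhalf²=0.240100
  -B: nom -39.680 → Σnom=2.320; wc +0.100/-0.096 → slack +0.590/-0.586; half-tol=0.098, Σhalf²=0.249704
  +C: nom +5.300 → Σnom=7.620; wc +0.370/-0.410 → slack +0.960/-0.996; half-tol=0.390, Σhalf²=0.401804
  +D: nom +29.440 → Σnom=37.060; wc +0.110/-0.194 → slack +1.070/-1.190; half-tol=0.152, Σhalf²=0.424908
  +E: nom +35.700 → Σnom=72.760; wc +0.110/-0.120 → slack +1.180/-1.310; half-tol=0.115, Σhalf²=0.438133
  -F: nom -45.000 → Σnom=27.760; wc +0.090/-0.090 → slack +1.270/-1.400; half-tol=0.090, Σhalf²=0.446233
  +G: nom +3.800 → Σnom=31.560; wc +0.020/-0.380 → slack +1.290/-1.780; half-tol=0.200, Σhalf²=0.486233
  +H: nom +9.800 → Σnom=41.360; wc +0.100/-0.330 → slack +1.390/-2.110; half-tol=0.215, Σhalf²=0.532458
Nominal = 41.360. Worst-case = [41.360 - 2.110, 41.360 + 1.390] = [39.250, 42.750]. RSS = √0.532458 = 0.730.

nominal=41.360 wc=[39.250,42.750] rss=0.730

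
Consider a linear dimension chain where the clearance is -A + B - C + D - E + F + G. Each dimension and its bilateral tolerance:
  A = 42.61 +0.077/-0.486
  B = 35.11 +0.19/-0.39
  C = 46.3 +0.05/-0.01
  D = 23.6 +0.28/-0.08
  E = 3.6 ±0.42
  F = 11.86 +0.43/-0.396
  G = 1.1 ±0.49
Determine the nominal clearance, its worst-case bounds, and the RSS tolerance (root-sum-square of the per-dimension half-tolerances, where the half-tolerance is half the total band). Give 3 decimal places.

Stack each dimension's contribution:
  -A: nom -42.610 → Σnom=-42.610; wc +0.486/-0.077 → slack +0.486/-0.077; half-tol=0.281, Σhalf²=0.079242
  +B: nom +35.110 → Σnom=-7.500; wc +0.190/-0.390 → slack +0.676/-0.467; half-tol=0.290, Σhalf²=0.163342
  -C: nom -46.300 → Σnom=-53.800; wc +0.010/-0.050 → slack +0.686/-0.517; half-tol=0.030, Σhalf²=0.164242
  +D: nom +23.600 → Σnom=-30.200; wc +0.280/-0.080 → slack +0.966/-0.597; half-tol=0.180, Σhalf²=0.196642
  -E: nom -3.600 → Σnom=-33.800; wc +0.420/-0.420 → slack +1.386/-1.017; half-tol=0.420, Σhalf²=0.373042
  +F: nom +11.860 → Σnom=-21.940; wc +0.430/-0.396 → slack +1.816/-1.413; half-tol=0.413, Σhalf²=0.543611
  +G: nom +1.100 → Σnom=-20.840; wc +0.490/-0.490 → slack +2.306/-1.903; half-tol=0.490, Σhalf²=0.783711
Nominal = -20.840. Worst-case = [-20.840 - 1.903, -20.840 + 2.306] = [-22.743, -18.534]. RSS = √0.783711 = 0.885.

nominal=-20.840 wc=[-22.743,-18.534] rss=0.885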